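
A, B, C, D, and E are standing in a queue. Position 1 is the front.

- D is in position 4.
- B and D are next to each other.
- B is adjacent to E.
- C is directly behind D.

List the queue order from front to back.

A, E, B, D, C

From clue 1: D → position 4.
From clues 1–2: B is in {3,5}.
From clues 1–3: E → position 2, B → position 3.
From clues 1–4: A → position 1, C → position 5.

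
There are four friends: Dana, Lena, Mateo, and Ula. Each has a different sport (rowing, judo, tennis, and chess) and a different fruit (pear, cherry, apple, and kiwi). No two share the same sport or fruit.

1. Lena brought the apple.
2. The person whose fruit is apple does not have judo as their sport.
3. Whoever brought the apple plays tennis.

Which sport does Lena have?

tennis

With clues 1–2, judo is impossible for Lena's sport.
With clues 1–3, chess and rowing are impossible for Lena's sport.
That leaves tennis.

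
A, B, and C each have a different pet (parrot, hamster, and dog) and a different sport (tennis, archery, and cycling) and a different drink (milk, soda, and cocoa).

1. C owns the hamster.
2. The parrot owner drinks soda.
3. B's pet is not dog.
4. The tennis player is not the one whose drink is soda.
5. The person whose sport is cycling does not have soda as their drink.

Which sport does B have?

archery

With clues 1–4, tennis is impossible for B's sport.
With clues 1–5, cycling is impossible for B's sport.
That leaves archery.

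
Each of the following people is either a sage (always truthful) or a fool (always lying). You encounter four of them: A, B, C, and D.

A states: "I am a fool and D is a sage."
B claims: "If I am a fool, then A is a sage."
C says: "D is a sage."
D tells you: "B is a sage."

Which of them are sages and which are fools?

A: fool, B: fool, C: fool, D: fool

Consider A. Suppose A is a sage.
Then A's own statement would have to be true, but it can't be — contradiction.
So A is a fool.
Consider B. Suppose B is a sage.
Then no assignment of the remaining roles makes every statement match its speaker's type — contradiction.
So B is a fool.
With that fixed, D's statement is false, so D is a fool.
With that fixed, C's statement is false, so C is a fool.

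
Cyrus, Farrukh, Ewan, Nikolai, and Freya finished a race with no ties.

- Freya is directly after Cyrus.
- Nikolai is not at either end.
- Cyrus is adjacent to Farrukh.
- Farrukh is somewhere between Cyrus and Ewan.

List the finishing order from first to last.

Ewan, Nikolai, Farrukh, Cyrus, Freya

From clue 1: Cyrus is in {1,2,3,4}.
From clues 1–2: Nikolai is in {2,3,4}.
From clues 1–3: Cyrus is in {2,4}.
From clues 1–4: Ewan → place 1, Nikolai → place 2, Farrukh → place 3, Cyrus → place 4, Freya → place 5.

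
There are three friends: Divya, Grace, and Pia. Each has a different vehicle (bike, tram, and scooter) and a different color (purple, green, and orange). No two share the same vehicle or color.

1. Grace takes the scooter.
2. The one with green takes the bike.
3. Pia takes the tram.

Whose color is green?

With clues 1–2, Grace is impossible for the one with color green.
With clues 1–3, Pia is impossible for the one with color green.
That leaves Divya.

Divya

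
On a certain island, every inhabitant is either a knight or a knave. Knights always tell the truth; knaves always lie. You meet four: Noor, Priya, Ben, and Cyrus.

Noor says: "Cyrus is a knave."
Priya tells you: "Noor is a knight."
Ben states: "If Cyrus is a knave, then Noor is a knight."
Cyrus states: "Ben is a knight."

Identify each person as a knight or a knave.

Consider Noor. Suppose Noor is a knight.
Then no assignment of the remaining roles makes every statement match its speaker's type — contradiction.
So Noor is a knave.
With that fixed, Priya's statement is false, so Priya is a knave.
Consider Ben. Suppose Ben is a knave.
Then no assignment of the remaining roles makes every statement match its speaker's type — contradiction.
So Ben is a knight.
With that fixed, Cyrus's statement is true, so Cyrus is a knight.

Noor: knave, Priya: knave, Ben: knight, Cyrus: knight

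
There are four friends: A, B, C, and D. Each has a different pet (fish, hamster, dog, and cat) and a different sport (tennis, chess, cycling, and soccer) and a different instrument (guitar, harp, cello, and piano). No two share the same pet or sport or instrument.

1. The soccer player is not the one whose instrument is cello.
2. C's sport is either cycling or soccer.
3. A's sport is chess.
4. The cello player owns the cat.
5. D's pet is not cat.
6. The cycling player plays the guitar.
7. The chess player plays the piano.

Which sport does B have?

tennis

With clues 1–3, chess is impossible for B's sport.
With clues 1–7, cycling and soccer are impossible for B's sport.
That leaves tennis.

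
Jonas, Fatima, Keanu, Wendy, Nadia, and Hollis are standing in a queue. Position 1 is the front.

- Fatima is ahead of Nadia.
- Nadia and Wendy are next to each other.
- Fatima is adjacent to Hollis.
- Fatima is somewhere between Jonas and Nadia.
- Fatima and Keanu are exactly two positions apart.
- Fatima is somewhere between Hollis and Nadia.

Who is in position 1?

With clue 1, Nadia is ruled out for position 1.
With clues 1–2, Wendy is ruled out for position 1.
With clues 1–4, Fatima and Hollis are ruled out for position 1.
With clues 1–6, Keanu is ruled out for position 1.
So position 1 is Jonas.

Jonas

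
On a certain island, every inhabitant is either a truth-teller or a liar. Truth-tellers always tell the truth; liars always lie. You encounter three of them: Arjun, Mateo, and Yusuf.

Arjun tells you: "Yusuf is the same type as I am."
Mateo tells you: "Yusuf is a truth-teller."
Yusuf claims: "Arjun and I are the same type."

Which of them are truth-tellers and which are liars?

Consider Arjun. Suppose Arjun is a liar.
Then whichever role Yusuf has, Yusuf's statement has the wrong truth value — contradiction.
So Arjun is a truth-teller.
Consider Mateo. Suppose Mateo is a liar.
Then no assignment of the remaining roles makes every statement match its speaker's type — contradiction.
So Mateo is a truth-teller.
Consider Yusuf. Suppose Yusuf is a liar.
Then Arjun's statement comes out false, contradicting Arjun being a truth-teller.
So Yusuf is a truth-teller.

Arjun: truth-teller, Mateo: truth-teller, Yusuf: truth-teller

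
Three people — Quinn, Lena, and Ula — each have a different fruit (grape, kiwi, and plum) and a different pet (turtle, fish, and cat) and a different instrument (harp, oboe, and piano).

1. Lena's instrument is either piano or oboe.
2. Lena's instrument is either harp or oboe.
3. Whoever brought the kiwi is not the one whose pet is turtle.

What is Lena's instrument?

Clue 1 rules out harp for Lena's instrument.
With clues 1–2, piano is impossible for Lena's instrument.
That leaves oboe.

oboe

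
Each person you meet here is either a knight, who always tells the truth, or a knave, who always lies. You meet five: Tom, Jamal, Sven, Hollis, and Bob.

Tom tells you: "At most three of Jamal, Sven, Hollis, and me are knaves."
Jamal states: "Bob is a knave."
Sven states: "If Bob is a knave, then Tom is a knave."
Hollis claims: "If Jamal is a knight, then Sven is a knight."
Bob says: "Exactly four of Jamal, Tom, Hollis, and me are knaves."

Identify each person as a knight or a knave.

Consider Tom. Suppose Tom is a knave.
Then no assignment of the remaining roles makes every statement match its speaker's type — contradiction.
So Tom is a knight.
With that fixed, Bob's statement is false, so Bob is a knave.
With that fixed, Jamal's statement is true, so Jamal is a knight.
With that fixed, Sven's statement is false, so Sven is a knave.
With that fixed, Hollis's statement is false, so Hollis is a knave.

Tom: knight, Jamal: knight, Sven: knave, Hollis: knave, Bob: knave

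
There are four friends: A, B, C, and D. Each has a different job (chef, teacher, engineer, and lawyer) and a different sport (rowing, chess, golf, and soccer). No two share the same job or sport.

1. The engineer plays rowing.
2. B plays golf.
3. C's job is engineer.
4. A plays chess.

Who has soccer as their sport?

With clues 1–2, B is impossible for the one with sport soccer.
With clues 1–3, C is impossible for the one with sport soccer.
With clues 1–4, A is impossible for the one with sport soccer.
That leaves D.

D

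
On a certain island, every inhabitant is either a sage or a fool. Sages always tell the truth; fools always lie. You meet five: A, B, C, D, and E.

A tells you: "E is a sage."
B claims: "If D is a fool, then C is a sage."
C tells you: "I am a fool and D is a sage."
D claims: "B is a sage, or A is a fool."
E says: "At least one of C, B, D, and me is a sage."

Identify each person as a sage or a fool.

A: sage, B: fool, C: fool, D: fool, E: sage

Consider A. Suppose A is a fool.
Then no assignment of the remaining roles makes every statement match its speaker's type — contradiction.
So A is a sage.
Consider B. Suppose B is a sage.
Then no assignment of the remaining roles makes every statement match its speaker's type — contradiction.
So B is a fool.
With that fixed, D's statement is false, so D is a fool.
With that fixed, C's statement is false, so C is a fool.
Consider E. Suppose E is a fool.
Then A's statement comes out false, contradicting A being a sage.
So E is a sage.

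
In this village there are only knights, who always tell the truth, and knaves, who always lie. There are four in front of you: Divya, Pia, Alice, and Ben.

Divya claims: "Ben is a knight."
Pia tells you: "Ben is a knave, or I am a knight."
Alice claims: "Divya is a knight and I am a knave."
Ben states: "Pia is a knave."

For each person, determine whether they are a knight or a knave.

Divya: knave, Pia: knight, Alice: knave, Ben: knave

Consider Divya. Suppose Divya is a knight.
Then whichever role Alice has, Alice's statement has the wrong truth value — contradiction.
So Divya is a knave.
With that fixed, Alice's statement is false, so Alice is a knave.
Consider Pia. Suppose Pia is a knave.
Then no assignment of the remaining roles makes every statement match its speaker's type — contradiction.
So Pia is a knight.
With that fixed, Ben's statement is false, so Ben is a knave.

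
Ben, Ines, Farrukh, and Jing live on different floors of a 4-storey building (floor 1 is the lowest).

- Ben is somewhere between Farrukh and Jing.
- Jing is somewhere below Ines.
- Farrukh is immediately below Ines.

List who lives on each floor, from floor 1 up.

Jing, Ben, Farrukh, Ines

From clue 1: Ben is in {2,3}.
From clues 1–3: Jing → floor 1, Ben → floor 2, Farrukh → floor 3, Ines → floor 4.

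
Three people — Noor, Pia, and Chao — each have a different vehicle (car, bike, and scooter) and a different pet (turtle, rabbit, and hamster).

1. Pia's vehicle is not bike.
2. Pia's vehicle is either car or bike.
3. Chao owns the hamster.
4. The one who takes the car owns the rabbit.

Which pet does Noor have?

turtle

With clues 1–3, hamster is impossible for Noor's pet.
With clues 1–4, rabbit is impossible for Noor's pet.
That leaves turtle.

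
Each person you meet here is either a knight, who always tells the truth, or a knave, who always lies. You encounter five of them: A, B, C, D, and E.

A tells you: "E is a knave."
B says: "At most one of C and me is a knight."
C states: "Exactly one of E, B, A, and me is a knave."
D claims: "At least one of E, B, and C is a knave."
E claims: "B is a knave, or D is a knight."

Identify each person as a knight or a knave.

Consider A. Suppose A is a knight.
Then no assignment of the remaining roles makes every statement match its speaker's type — contradiction.
So A is a knave.
Consider B. Suppose B is a knave.
Then B's own statement would have to be false, but it can't be — contradiction.
So B is a knight.
Consider C. Suppose C is a knight.
Then B's statement comes out false, contradicting B being a knight.
So C is a knave.
With that fixed, D's statement is true, so D is a knight.
With that fixed, E's statement is true, so E is a knight.

A: knave, B: knight, C: knave, D: knight, E: knight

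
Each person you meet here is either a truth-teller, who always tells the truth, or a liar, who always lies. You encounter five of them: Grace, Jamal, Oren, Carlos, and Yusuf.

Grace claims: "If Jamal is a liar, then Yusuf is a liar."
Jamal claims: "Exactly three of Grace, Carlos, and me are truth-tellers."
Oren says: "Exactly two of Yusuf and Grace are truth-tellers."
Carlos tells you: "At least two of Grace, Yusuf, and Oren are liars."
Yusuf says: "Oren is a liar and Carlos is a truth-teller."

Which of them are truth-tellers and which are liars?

Consider Grace. Suppose Grace is a truth-teller.
Then no assignment of the remaining roles makes every statement match its speaker's type — contradiction.
So Grace is a liar.
With that fixed, Jamal's statement is false, so Jamal is a liar.
With that fixed, Oren's statement is false, so Oren is a liar.
With that fixed, Carlos's statement is true, so Carlos is a truth-teller.
With that fixed, Yusuf's statement is true, so Yusuf is a truth-teller.

Grace: liar, Jamal: liar, Oren: liar, Carlos: truth-teller, Yusuf: truth-teller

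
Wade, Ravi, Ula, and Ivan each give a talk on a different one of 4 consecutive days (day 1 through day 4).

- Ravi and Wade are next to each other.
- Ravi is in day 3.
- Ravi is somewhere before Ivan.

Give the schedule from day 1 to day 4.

Ula, Wade, Ravi, Ivan

From clues 1–2: Ravi → day 3.
From clues 1–3: Ula → day 1, Wade → day 2, Ivan → day 4.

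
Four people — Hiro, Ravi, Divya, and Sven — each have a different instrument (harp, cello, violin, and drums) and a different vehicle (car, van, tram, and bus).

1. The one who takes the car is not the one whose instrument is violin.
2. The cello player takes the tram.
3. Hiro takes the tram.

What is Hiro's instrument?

With clues 1–3, drums, harp, and violin are impossible for Hiro's instrument.
That leaves cello.

cello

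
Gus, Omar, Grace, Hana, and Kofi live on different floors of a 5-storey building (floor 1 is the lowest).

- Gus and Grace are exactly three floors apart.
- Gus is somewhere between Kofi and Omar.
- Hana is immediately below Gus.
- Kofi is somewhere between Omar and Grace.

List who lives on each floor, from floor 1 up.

Grace, Kofi, Hana, Gus, Omar

From clue 1: Gus is in {1,2,4,5}.
From clues 1–2: Gus is in {2,4}.
From clues 1–3: Grace → floor 1, Hana → floor 3, Gus → floor 4.
From clues 1–4: Kofi → floor 2, Omar → floor 5.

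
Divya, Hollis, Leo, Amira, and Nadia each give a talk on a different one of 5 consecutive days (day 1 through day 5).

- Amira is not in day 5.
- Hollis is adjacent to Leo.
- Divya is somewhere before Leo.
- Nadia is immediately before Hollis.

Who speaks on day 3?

Nadia

With clues 1–4, Amira, Divya, Hollis, and Leo are ruled out for day 3.
So day 3 is Nadia.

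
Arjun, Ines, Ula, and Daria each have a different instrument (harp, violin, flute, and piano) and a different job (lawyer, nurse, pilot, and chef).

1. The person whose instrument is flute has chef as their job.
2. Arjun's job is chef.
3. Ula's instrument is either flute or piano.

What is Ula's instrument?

With clues 1–2, flute is impossible for Ula's instrument.
With clues 1–3, harp and violin are impossible for Ula's instrument.
That leaves piano.

piano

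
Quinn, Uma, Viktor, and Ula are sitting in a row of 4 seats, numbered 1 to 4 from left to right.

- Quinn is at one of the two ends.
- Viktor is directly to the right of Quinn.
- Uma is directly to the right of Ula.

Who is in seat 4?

Uma

With clues 1–2, Quinn and Viktor are ruled out for seat 4.
With clues 1–3, Ula is ruled out for seat 4.
So seat 4 is Uma.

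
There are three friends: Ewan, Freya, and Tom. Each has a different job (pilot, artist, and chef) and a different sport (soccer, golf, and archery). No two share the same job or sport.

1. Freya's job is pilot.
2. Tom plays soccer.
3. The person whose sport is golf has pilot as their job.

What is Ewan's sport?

archery

With clues 1–2, soccer is impossible for Ewan's sport.
With clues 1–3, golf is impossible for Ewan's sport.
That leaves archery.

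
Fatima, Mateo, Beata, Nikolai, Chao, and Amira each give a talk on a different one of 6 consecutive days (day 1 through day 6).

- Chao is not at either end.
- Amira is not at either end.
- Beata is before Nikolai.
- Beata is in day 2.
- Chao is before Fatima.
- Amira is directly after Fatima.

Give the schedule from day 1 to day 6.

Mateo, Beata, Chao, Fatima, Amira, Nikolai

From clue 1: Chao is in {2,3,4,5}.
From clues 1–4: Beata → day 2.
From clues 1–5: Mateo → day 1.
From clues 1–6: Chao → day 3, Fatima → day 4, Amira → day 5, Nikolai → day 6.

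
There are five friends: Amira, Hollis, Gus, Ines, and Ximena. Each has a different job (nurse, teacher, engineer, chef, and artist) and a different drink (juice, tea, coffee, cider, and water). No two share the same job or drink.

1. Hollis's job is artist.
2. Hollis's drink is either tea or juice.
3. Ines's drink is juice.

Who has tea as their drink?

With clues 1–3, Amira, Gus, Ines, and Ximena are impossible for the one with drink tea.
That leaves Hollis.

Hollis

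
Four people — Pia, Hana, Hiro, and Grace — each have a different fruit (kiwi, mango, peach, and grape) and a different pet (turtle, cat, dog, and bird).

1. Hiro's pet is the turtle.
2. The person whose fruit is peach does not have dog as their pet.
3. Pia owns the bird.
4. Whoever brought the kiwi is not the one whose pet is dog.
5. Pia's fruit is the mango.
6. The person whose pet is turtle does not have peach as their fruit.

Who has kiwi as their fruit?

Hiro

With clues 1–5, Pia is impossible for the one with fruit kiwi.
With clues 1–6, Grace and Hana are impossible for the one with fruit kiwi.
That leaves Hiro.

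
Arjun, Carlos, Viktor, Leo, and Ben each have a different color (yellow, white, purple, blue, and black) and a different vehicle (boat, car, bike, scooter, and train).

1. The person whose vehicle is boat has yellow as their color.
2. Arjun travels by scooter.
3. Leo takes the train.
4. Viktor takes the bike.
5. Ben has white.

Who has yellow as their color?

Carlos

With clues 1–2, Arjun is impossible for the one with color yellow.
With clues 1–3, Leo is impossible for the one with color yellow.
With clues 1–4, Viktor is impossible for the one with color yellow.
With clues 1–5, Ben is impossible for the one with color yellow.
That leaves Carlos.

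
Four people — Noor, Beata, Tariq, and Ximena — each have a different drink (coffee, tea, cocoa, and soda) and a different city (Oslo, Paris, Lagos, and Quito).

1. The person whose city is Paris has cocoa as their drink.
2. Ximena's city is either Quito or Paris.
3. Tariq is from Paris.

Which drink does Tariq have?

With clues 1–3, coffee, soda, and tea are impossible for Tariq's drink.
That leaves cocoa.

cocoa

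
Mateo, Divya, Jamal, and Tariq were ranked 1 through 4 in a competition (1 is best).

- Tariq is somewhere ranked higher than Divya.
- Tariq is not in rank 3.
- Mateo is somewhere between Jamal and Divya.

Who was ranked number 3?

With clues 1–2, Tariq is ruled out for rank 3.
With clues 1–3, Divya and Jamal are ruled out for rank 3.
So rank 3 is Mateo.

Mateo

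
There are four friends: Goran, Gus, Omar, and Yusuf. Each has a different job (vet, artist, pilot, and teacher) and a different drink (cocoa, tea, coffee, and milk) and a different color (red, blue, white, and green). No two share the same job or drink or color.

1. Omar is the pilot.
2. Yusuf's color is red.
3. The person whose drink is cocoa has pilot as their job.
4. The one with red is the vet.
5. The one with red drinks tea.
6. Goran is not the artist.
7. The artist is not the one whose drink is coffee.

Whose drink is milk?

Gus

With clues 1–3, Omar is impossible for the one with drink milk.
With clues 1–5, Yusuf is impossible for the one with drink milk.
With clues 1–7, Goran is impossible for the one with drink milk.
That leaves Gus.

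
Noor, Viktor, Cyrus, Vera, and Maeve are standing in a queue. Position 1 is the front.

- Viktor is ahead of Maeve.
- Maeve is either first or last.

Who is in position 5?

Maeve

With clue 1, Viktor is ruled out for position 5.
With clues 1–2, Cyrus, Noor, and Vera are ruled out for position 5.
So position 5 is Maeve.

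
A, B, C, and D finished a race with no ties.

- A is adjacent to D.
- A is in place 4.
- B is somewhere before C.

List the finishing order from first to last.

From clues 1–2: D → place 3, A → place 4.
From clues 1–3: B → place 1, C → place 2.

B, C, D, A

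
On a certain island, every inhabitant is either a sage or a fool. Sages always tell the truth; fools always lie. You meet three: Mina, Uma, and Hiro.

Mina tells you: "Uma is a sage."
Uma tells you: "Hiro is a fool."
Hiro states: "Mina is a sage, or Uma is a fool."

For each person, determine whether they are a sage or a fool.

Mina: fool, Uma: fool, Hiro: sage

Consider Mina. Suppose Mina is a sage.
Then no assignment of the remaining roles makes every statement match its speaker's type — contradiction.
So Mina is a fool.
Consider Uma. Suppose Uma is a sage.
Then Mina's statement comes out true, contradicting Mina being a fool.
So Uma is a fool.
With that fixed, Hiro's statement is true, so Hiro is a sage.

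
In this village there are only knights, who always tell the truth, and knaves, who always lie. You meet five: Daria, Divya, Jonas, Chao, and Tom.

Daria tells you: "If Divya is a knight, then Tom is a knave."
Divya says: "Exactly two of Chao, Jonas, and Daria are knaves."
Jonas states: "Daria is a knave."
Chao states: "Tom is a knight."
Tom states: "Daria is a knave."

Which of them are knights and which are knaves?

Consider Daria. Suppose Daria is a knave.
Then no assignment of the remaining roles makes every statement match its speaker's type — contradiction.
So Daria is a knight.
With that fixed, Jonas's statement is false, so Jonas is a knave.
With that fixed, Tom's statement is false, so Tom is a knave.
With that fixed, Chao's statement is false, so Chao is a knave.
With that fixed, Divya's statement is true, so Divya is a knight.

Daria: knight, Divya: knight, Jonas: knave, Chao: knave, Tom: knave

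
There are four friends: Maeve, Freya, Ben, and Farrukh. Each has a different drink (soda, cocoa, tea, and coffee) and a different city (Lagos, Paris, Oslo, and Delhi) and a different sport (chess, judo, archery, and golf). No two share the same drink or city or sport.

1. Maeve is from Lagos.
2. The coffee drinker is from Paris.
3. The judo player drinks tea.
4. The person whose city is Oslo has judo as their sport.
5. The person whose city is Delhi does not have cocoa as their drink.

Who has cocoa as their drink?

With clues 1–5, Ben, Farrukh, and Freya are impossible for the one with drink cocoa.
That leaves Maeve.

Maeve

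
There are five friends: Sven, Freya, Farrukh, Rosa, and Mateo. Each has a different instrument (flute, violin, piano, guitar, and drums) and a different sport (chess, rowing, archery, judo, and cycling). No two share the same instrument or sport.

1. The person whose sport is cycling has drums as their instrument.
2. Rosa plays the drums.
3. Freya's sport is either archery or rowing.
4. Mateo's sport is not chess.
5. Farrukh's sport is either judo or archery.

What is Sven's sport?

chess

With clues 1–2, cycling is impossible for Sven's sport.
With clues 1–5, archery, judo, and rowing are impossible for Sven's sport.
That leaves chess.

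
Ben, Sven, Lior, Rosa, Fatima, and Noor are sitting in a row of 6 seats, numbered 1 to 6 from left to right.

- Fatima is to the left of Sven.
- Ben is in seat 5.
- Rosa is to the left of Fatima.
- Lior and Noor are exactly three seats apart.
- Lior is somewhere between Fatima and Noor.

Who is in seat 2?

With clues 1–2, Ben is ruled out for seat 2.
With clues 1–3, Sven is ruled out for seat 2.
With clues 1–4, Lior and Noor are ruled out for seat 2.
With clues 1–5, Rosa is ruled out for seat 2.
So seat 2 is Fatima.

Fatima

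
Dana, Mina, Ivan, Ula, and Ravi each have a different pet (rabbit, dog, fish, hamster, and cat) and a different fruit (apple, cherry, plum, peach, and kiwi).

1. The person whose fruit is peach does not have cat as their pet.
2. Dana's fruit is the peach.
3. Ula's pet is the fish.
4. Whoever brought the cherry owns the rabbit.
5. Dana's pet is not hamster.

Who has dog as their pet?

With clues 1–3, Ula is impossible for the one with pet dog.
With clues 1–5, Ivan, Mina, and Ravi are impossible for the one with pet dog.
That leaves Dana.

Dana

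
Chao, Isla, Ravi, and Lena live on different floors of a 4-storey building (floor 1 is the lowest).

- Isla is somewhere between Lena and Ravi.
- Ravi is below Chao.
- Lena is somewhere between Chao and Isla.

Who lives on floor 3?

Lena

With clues 1–3, Chao, Isla, and Ravi are ruled out for floor 3.
So floor 3 is Lena.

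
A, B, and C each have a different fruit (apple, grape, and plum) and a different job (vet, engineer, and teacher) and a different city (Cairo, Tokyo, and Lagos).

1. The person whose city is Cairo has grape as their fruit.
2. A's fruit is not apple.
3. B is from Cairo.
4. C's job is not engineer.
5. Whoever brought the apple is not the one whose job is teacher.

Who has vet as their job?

With clues 1–5, A and B are impossible for the one with job vet.
That leaves C.

C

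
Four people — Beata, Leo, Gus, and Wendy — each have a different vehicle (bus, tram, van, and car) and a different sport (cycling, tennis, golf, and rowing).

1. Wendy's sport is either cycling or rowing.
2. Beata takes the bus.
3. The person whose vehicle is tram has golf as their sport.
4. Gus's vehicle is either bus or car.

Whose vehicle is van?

With clues 1–2, Beata is impossible for the one with vehicle van.
With clues 1–4, Gus and Leo are impossible for the one with vehicle van.
That leaves Wendy.

Wendy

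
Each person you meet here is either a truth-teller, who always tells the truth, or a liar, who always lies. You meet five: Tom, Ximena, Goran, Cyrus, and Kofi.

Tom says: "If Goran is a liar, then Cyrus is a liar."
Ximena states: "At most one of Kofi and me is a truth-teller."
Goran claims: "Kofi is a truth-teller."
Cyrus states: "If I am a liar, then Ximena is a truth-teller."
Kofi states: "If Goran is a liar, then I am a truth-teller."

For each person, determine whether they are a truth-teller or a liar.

Tom: liar, Ximena: truth-teller, Goran: liar, Cyrus: truth-teller, Kofi: liar

Consider Tom. Suppose Tom is a truth-teller.
Then no assignment of the remaining roles makes every statement match its speaker's type — contradiction.
So Tom is a liar.
Consider Ximena. Suppose Ximena is a liar.
Then Ximena's own statement would have to be false, but it can't be — contradiction.
So Ximena is a truth-teller.
With that fixed, Cyrus's statement is true, so Cyrus is a truth-teller.
Consider Goran. Suppose Goran is a truth-teller.
Then Tom's statement comes out true, contradicting Tom being a liar.
So Goran is a liar.
Consider Kofi. Suppose Kofi is a truth-teller.
Then Ximena's statement comes out false, contradicting Ximena being a truth-teller.
So Kofi is a liar.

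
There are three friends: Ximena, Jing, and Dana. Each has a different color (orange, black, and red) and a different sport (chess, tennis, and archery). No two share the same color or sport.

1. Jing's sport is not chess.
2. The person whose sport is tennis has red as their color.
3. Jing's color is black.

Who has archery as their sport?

With clues 1–3, Dana and Ximena are impossible for the one with sport archery.
That leaves Jing.

Jing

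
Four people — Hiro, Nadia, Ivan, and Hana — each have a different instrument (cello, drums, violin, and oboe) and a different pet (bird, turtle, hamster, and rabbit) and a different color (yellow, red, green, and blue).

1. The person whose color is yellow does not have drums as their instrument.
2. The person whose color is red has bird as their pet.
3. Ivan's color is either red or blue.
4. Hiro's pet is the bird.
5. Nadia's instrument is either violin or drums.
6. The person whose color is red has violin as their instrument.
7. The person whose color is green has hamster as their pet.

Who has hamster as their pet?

Nadia

With clues 1–4, Hiro is impossible for the one with pet hamster.
With clues 1–7, Hana and Ivan are impossible for the one with pet hamster.
That leaves Nadia.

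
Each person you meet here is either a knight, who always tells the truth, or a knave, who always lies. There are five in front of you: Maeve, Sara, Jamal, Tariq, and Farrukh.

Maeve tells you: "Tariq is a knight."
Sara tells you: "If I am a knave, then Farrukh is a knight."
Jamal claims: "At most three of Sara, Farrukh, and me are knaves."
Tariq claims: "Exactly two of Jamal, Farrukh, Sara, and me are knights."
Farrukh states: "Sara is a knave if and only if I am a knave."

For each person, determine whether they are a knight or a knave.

Regardless of anyone's role, Jamal's statement is true, so Jamal is a knight.
Consider Maeve. Suppose Maeve is a knight.
Then no assignment of the remaining roles makes every statement match its speaker's type — contradiction.
So Maeve is a knave.
Consider Sara. Suppose Sara is a knave.
Then whichever role Farrukh has, Farrukh's statement has the wrong truth value — contradiction.
So Sara is a knight.
Consider Tariq. Suppose Tariq is a knight.
Then Maeve's statement comes out true, contradicting Maeve being a knave.
So Tariq is a knave.
Consider Farrukh. Suppose Farrukh is a knave.
Then Tariq's statement comes out true, contradicting Tariq being a knave.
So Farrukh is a knight.

Maeve: knave, Sara: knight, Jamal: knight, Tariq: knave, Farrukh: knight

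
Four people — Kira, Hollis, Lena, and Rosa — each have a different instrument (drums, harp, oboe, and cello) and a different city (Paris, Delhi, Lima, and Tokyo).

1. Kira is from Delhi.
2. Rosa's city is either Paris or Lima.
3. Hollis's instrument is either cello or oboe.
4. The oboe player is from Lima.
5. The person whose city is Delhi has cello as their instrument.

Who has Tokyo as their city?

Lena

Clue 1 rules out Kira for the one with city Tokyo.
With clues 1–2, Rosa is impossible for the one with city Tokyo.
With clues 1–5, Hollis is impossible for the one with city Tokyo.
That leaves Lena.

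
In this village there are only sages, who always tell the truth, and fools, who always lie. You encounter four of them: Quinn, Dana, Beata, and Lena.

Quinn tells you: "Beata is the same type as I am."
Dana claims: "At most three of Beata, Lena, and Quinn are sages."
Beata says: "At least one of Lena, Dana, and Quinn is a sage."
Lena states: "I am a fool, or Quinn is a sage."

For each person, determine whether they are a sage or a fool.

Regardless of anyone's role, Dana's statement is true, so Dana is a sage.
With that fixed, Beata's statement is true, so Beata is a sage.
Consider Quinn. Suppose Quinn is a fool.
Then whichever role Lena has, Lena's statement has the wrong truth value — contradiction.
So Quinn is a sage.
With that fixed, Lena's statement is true, so Lena is a sage.

Quinn: sage, Dana: sage, Beata: sage, Lena: sage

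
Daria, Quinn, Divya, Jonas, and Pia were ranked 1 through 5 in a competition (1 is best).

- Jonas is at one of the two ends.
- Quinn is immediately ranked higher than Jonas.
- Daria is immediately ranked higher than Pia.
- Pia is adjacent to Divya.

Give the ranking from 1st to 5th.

From clue 1: Jonas is in {1,5}.
From clues 1–2: Quinn → rank 4, Jonas → rank 5.
From clues 1–3: Daria is in {1,2}.
From clues 1–4: Daria → rank 1, Pia → rank 2, Divya → rank 3.

Daria, Pia, Divya, Quinn, Jonas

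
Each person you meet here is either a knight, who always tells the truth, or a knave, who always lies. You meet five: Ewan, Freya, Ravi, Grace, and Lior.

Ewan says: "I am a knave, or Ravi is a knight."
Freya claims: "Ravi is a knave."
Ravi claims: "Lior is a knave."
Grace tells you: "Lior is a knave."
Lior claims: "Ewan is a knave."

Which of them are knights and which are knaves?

Ewan: knight, Freya: knave, Ravi: knight, Grace: knight, Lior: knave

Consider Ewan. Suppose Ewan is a knave.
Then Ewan's own statement would have to be false, but it can't be — contradiction.
So Ewan is a knight.
With that fixed, Lior's statement is false, so Lior is a knave.
With that fixed, Ravi's statement is true, so Ravi is a knight.
With that fixed, Grace's statement is true, so Grace is a knight.
With that fixed, Freya's statement is false, so Freya is a knave.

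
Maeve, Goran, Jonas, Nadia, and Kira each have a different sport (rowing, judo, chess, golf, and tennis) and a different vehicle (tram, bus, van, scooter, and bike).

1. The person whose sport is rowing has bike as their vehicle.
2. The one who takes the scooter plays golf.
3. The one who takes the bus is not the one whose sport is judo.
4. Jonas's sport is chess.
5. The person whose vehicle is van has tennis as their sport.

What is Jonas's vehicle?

With clues 1–4, bike and scooter are impossible for Jonas's vehicle.
With clues 1–5, tram and van are impossible for Jonas's vehicle.
That leaves bus.

bus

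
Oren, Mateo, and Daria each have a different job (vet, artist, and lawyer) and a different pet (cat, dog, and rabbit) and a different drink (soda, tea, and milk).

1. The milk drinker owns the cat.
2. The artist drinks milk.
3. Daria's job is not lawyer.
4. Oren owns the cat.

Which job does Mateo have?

With clues 1–4, artist and vet are impossible for Mateo's job.
That leaves lawyer.

lawyer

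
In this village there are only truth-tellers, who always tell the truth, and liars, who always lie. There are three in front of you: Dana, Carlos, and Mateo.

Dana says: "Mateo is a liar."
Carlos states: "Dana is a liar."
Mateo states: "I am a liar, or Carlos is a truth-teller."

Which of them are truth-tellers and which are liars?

Dana: liar, Carlos: truth-teller, Mateo: truth-teller

Consider Dana. Suppose Dana is a truth-teller.
Then no assignment of the remaining roles makes every statement match its speaker's type — contradiction.
So Dana is a liar.
With that fixed, Carlos's statement is true, so Carlos is a truth-teller.
With that fixed, Mateo's statement is true, so Mateo is a truth-teller.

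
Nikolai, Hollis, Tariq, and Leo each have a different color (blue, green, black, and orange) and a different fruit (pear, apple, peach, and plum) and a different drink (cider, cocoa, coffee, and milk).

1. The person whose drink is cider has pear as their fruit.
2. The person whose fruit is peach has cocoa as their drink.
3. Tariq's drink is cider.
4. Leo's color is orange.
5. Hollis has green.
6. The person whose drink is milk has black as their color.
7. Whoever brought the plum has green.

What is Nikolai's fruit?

With clues 1–3, pear is impossible for Nikolai's fruit.
With clues 1–6, peach is impossible for Nikolai's fruit.
With clues 1–7, plum is impossible for Nikolai's fruit.
That leaves apple.

apple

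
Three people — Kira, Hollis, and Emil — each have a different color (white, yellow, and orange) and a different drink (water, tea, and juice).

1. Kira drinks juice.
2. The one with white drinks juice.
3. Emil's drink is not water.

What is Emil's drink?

tea

Clue 1 rules out juice for Emil's drink.
With clues 1–3, water is impossible for Emil's drink.
That leaves tea.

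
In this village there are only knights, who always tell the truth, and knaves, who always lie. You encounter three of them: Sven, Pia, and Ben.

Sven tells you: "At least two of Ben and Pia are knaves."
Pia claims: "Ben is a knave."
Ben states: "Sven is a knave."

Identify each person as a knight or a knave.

Sven: knave, Pia: knave, Ben: knight

Consider Sven. Suppose Sven is a knight.
Then no assignment of the remaining roles makes every statement match its speaker's type — contradiction.
So Sven is a knave.
With that fixed, Ben's statement is true, so Ben is a knight.
With that fixed, Pia's statement is false, so Pia is a knave.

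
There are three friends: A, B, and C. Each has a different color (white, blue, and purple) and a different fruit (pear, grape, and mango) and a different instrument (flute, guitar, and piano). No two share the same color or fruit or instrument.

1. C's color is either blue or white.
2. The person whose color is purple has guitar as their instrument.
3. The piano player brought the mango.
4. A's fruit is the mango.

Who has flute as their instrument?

With clues 1–4, A and B are impossible for the one with instrument flute.
That leaves C.

C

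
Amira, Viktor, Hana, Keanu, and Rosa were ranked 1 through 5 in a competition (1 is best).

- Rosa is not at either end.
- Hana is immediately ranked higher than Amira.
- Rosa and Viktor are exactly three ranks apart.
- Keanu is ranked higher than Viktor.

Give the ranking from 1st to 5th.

From clue 1: Rosa is in {2,3,4}.
From clues 1–3: Amira is in {3,4}.
From clues 1–4: Keanu → rank 1, Rosa → rank 2, Hana → rank 3, Amira → rank 4, Viktor → rank 5.

Keanu, Rosa, Hana, Amira, Viktor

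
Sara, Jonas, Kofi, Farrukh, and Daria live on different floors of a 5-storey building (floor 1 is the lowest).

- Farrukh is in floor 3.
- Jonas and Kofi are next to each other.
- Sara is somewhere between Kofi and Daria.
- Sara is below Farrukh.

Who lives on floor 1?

Daria

With clue 1, Farrukh is ruled out for floor 1.
With clues 1–3, Sara is ruled out for floor 1.
With clues 1–4, Jonas and Kofi are ruled out for floor 1.
So floor 1 is Daria.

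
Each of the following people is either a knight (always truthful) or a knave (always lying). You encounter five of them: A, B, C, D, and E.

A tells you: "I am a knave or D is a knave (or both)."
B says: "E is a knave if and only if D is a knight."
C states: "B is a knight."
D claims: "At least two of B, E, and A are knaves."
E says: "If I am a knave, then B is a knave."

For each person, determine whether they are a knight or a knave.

A: knight, B: knight, C: knight, D: knave, E: knight

Consider A. Suppose A is a knave.
Then A's own statement would have to be false, but it can't be — contradiction.
So A is a knight.
Consider B. Suppose B is a knave.
Then no assignment of the remaining roles makes every statement match its speaker's type — contradiction.
So B is a knight.
With that fixed, C's statement is true, so C is a knight.
With that fixed, D's statement is false, so D is a knave.
Consider E. Suppose E is a knave.
Then B's statement comes out false, contradicting B being a knight.
So E is a knight.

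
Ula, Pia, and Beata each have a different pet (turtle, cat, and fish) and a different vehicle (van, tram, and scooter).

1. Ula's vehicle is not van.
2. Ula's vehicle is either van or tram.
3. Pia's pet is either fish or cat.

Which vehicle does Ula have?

tram

Clue 1 rules out van for Ula's vehicle.
With clues 1–2, scooter is impossible for Ula's vehicle.
That leaves tram.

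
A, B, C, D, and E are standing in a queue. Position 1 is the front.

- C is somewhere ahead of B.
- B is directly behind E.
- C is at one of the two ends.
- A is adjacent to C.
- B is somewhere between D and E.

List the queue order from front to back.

From clue 1: B is in {2,3,4,5}.
From clues 1–2: B is in {3,4,5}.
From clues 1–3: C → position 1.
From clues 1–4: A → position 2.
From clues 1–5: E → position 3, B → position 4, D → position 5.

C, A, E, B, D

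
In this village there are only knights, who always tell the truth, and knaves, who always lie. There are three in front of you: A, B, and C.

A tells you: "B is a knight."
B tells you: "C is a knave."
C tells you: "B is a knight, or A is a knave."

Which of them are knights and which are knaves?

A: knave, B: knave, C: knight

Consider A. Suppose A is a knight.
Then no assignment of the remaining roles makes every statement match its speaker's type — contradiction.
So A is a knave.
With that fixed, C's statement is true, so C is a knight.
With that fixed, B's statement is false, so B is a knave.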